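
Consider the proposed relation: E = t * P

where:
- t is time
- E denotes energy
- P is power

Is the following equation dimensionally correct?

Yes

t (time) has dimensions [T].
E (energy) has dimensions [L^2 M T^-2].
P (power) has dimensions [L^2 M T^-3].

Left side: [L^2 M T^-2]
Right side: [L^2 M T^-2]

Both sides have the same dimensions, so the equation is dimensionally consistent.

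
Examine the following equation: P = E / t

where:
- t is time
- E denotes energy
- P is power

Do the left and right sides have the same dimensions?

Yes

t (time) has dimensions [T].
E (energy) has dimensions [L^2 M T^-2].
P (power) has dimensions [L^2 M T^-3].

Left side: [L^2 M T^-3]
Right side: [L^2 M T^-3]

Both sides have the same dimensions, so the equation is dimensionally consistent.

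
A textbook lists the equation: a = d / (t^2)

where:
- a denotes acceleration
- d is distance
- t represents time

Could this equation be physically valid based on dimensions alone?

Yes

a (acceleration) has dimensions [L T^-2].
d (distance) has dimensions [L].
t (time) has dimensions [T].

Left side: [L T^-2]
Right side: [L T^-2]

Both sides have the same dimensions, so the equation is dimensionally consistent.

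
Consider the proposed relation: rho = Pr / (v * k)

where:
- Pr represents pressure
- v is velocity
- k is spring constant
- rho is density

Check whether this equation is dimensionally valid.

No

Pr (pressure) has dimensions [L^-1 M T^-2].
v (velocity) has dimensions [L T^-1].
k (spring constant) has dimensions [M T^-2].
rho (density) has dimensions [L^-3 M].

Left side: [L^-3 M]
Right side: [L^-2 T]

The two sides have different dimensions, so the equation is NOT dimensionally consistent.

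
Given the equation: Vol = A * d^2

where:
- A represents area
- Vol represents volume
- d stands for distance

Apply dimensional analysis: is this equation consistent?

No

A (area) has dimensions [L^2].
Vol (volume) has dimensions [L^3].
d (distance) has dimensions [L].

Left side: [L^3]
Right side: [L^4]

The two sides have different dimensions, so the equation is NOT dimensionally consistent.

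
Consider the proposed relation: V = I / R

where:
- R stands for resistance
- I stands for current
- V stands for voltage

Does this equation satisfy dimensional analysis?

No

R (resistance) has dimensions [I^-2 L^2 M T^-3].
I (current) has dimensions [I].
V (voltage) has dimensions [I^-1 L^2 M T^-3].

Left side: [I^-1 L^2 M T^-3]
Right side: [I^3 L^-2 M^-1 T^3]

The two sides have different dimensions, so the equation is NOT dimensionally consistent.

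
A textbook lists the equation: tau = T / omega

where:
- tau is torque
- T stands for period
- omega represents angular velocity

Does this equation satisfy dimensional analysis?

No

tau (torque) has dimensions [L^2 M T^-2].
T (period) has dimensions [T].
omega (angular velocity) has dimensions [T^-1].

Left side: [L^2 M T^-2]
Right side: [T^2]

The two sides have different dimensions, so the equation is NOT dimensionally consistent.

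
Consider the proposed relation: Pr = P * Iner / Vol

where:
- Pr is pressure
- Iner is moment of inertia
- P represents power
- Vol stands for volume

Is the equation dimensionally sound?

No

Pr (pressure) has dimensions [L^-1 M T^-2].
Iner (moment of inertia) has dimensions [L^2 M].
P (power) has dimensions [L^2 M T^-3].
Vol (volume) has dimensions [L^3].

Left side: [L^-1 M T^-2]
Right side: [L M^2 T^-3]

The two sides have different dimensions, so the equation is NOT dimensionally consistent.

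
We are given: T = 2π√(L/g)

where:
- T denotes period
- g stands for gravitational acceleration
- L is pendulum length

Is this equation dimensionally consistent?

Yes

T (period) has dimensions [T].
g (gravitational acceleration) has dimensions [L T^-2].
L (pendulum length) has dimensions [L].

Left side: [T]
Right side: [T]

Both sides have the same dimensions, so the equation is dimensionally consistent.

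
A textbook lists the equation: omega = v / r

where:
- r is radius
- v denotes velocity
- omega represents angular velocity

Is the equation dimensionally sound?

Yes

r (radius) has dimensions [L].
v (velocity) has dimensions [L T^-1].
omega (angular velocity) has dimensions [T^-1].

Left side: [T^-1]
Right side: [T^-1]

Both sides have the same dimensions, so the equation is dimensionally consistent.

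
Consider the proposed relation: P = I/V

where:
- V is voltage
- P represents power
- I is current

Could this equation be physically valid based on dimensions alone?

No

V (voltage) has dimensions [I^-1 L^2 M T^-3].
P (power) has dimensions [L^2 M T^-3].
I (current) has dimensions [I].

Left side: [L^2 M T^-3]
Right side: [I^2 L^-2 M^-1 T^3]

The two sides have different dimensions, so the equation is NOT dimensionally consistent.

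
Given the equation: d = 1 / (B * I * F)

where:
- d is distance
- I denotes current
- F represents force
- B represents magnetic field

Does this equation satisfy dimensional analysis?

No

d (distance) has dimensions [L].
I (current) has dimensions [I].
F (force) has dimensions [L M T^-2].
B (magnetic field) has dimensions [I^-1 M T^-2].

Left side: [L]
Right side: [L^-1 M^-2 T^4]

The two sides have different dimensions, so the equation is NOT dimensionally consistent.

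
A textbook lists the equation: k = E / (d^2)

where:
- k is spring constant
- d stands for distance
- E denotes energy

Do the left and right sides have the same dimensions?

Yes

k (spring constant) has dimensions [M T^-2].
d (distance) has dimensions [L].
E (energy) has dimensions [L^2 M T^-2].

Left side: [M T^-2]
Right side: [M T^-2]

Both sides have the same dimensions, so the equation is dimensionally consistent.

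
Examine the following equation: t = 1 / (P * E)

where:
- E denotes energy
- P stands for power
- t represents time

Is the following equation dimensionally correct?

No

E (energy) has dimensions [L^2 M T^-2].
P (power) has dimensions [L^2 M T^-3].
t (time) has dimensions [T].

Left side: [T]
Right side: [L^-4 M^-2 T^5]

The two sides have different dimensions, so the equation is NOT dimensionally consistent.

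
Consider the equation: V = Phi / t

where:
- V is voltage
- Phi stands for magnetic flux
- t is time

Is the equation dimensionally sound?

Yes

V (voltage) has dimensions [I^-1 L^2 M T^-3].
Phi (magnetic flux) has dimensions [I^-1 L^2 M T^-2].
t (time) has dimensions [T].

Left side: [I^-1 L^2 M T^-3]
Right side: [I^-1 L^2 M T^-3]

Both sides have the same dimensions, so the equation is dimensionally consistent.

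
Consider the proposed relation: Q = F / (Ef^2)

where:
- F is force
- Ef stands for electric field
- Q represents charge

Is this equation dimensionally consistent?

No

F (force) has dimensions [L M T^-2].
Ef (electric field) has dimensions [I^-1 L M T^-3].
Q (charge) has dimensions [I T].

Left side: [I T]
Right side: [I^2 L^-1 M^-1 T^4]

The two sides have different dimensions, so the equation is NOT dimensionally consistent.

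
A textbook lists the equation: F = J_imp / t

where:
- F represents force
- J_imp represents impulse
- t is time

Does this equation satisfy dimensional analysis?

Yes

F (force) has dimensions [L M T^-2].
J_imp (impulse) has dimensions [L M T^-1].
t (time) has dimensions [T].

Left side: [L M T^-2]
Right side: [L M T^-2]

Both sides have the same dimensions, so the equation is dimensionally consistent.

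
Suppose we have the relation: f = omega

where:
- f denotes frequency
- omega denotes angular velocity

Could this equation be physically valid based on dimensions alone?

Yes

f (frequency) has dimensions [T^-1].
omega (angular velocity) has dimensions [T^-1].

Left side: [T^-1]
Right side: [T^-1]

Both sides have the same dimensions, so the equation is dimensionally consistent.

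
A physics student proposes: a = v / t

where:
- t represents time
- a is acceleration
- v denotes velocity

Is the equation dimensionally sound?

Yes

t (time) has dimensions [T].
a (acceleration) has dimensions [L T^-2].
v (velocity) has dimensions [L T^-1].

Left side: [L T^-2]
Right side: [L T^-2]

Both sides have the same dimensions, so the equation is dimensionally consistent.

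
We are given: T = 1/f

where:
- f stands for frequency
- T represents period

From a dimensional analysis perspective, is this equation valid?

Yes

f (frequency) has dimensions [T^-1].
T (period) has dimensions [T].

Left side: [T]
Right side: [T]

Both sides have the same dimensions, so the equation is dimensionally consistent.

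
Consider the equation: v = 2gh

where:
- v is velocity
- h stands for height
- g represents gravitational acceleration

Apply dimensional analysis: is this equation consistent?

No

v (velocity) has dimensions [L T^-1].
h (height) has dimensions [L].
g (gravitational acceleration) has dimensions [L T^-2].

Left side: [L T^-1]
Right side: [L^2 T^-2]

The two sides have different dimensions, so the equation is NOT dimensionally consistent.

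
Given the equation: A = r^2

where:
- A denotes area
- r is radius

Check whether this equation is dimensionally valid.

Yes

A (area) has dimensions [L^2].
r (radius) has dimensions [L].

Left side: [L^2]
Right side: [L^2]

Both sides have the same dimensions, so the equation is dimensionally consistent.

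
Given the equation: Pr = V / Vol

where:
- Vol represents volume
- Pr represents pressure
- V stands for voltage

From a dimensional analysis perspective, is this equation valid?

No

Vol (volume) has dimensions [L^3].
Pr (pressure) has dimensions [L^-1 M T^-2].
V (voltage) has dimensions [I^-1 L^2 M T^-3].

Left side: [L^-1 M T^-2]
Right side: [I^-1 L^-1 M T^-3]

The two sides have different dimensions, so the equation is NOT dimensionally consistent.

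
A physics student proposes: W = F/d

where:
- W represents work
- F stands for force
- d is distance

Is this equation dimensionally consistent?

No

W (work) has dimensions [L^2 M T^-2].
F (force) has dimensions [L M T^-2].
d (distance) has dimensions [L].

Left side: [L^2 M T^-2]
Right side: [M T^-2]

The two sides have different dimensions, so the equation is NOT dimensionally consistent.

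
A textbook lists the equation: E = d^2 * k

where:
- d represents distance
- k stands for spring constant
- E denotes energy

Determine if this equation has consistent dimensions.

Yes

d (distance) has dimensions [L].
k (spring constant) has dimensions [M T^-2].
E (energy) has dimensions [L^2 M T^-2].

Left side: [L^2 M T^-2]
Right side: [L^2 M T^-2]

Both sides have the same dimensions, so the equation is dimensionally consistent.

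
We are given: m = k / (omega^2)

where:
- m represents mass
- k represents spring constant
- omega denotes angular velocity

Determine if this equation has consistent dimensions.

Yes

m (mass) has dimensions [M].
k (spring constant) has dimensions [M T^-2].
omega (angular velocity) has dimensions [T^-1].

Left side: [M]
Right side: [M]

Both sides have the same dimensions, so the equation is dimensionally consistent.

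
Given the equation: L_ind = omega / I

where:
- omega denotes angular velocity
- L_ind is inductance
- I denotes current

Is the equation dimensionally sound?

No

omega (angular velocity) has dimensions [T^-1].
L_ind (inductance) has dimensions [I^-2 L^2 M T^-2].
I (current) has dimensions [I].

Left side: [I^-2 L^2 M T^-2]
Right side: [I^-1 T^-1]

The two sides have different dimensions, so the equation is NOT dimensionally consistent.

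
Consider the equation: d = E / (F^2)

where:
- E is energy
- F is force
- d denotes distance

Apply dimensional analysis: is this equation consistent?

No

E (energy) has dimensions [L^2 M T^-2].
F (force) has dimensions [L M T^-2].
d (distance) has dimensions [L].

Left side: [L]
Right side: [M^-1 T^2]

The two sides have different dimensions, so the equation is NOT dimensionally consistent.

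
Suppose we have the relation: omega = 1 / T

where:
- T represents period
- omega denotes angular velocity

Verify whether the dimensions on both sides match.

Yes

T (period) has dimensions [T].
omega (angular velocity) has dimensions [T^-1].

Left side: [T^-1]
Right side: [T^-1]

Both sides have the same dimensions, so the equation is dimensionally consistent.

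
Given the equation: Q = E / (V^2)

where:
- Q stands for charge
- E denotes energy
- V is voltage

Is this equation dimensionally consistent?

No

Q (charge) has dimensions [I T].
E (energy) has dimensions [L^2 M T^-2].
V (voltage) has dimensions [I^-1 L^2 M T^-3].

Left side: [I T]
Right side: [I^2 L^-2 M^-1 T^4]

The two sides have different dimensions, so the equation is NOT dimensionally consistent.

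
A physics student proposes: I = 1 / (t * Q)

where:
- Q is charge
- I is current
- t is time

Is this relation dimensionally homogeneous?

No

Q (charge) has dimensions [I T].
I (current) has dimensions [I].
t (time) has dimensions [T].

Left side: [I]
Right side: [I^-1 T^-2]

The two sides have different dimensions, so the equation is NOT dimensionally consistent.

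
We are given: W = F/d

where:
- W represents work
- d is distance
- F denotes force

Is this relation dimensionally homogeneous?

No

W (work) has dimensions [L^2 M T^-2].
d (distance) has dimensions [L].
F (force) has dimensions [L M T^-2].

Left side: [L^2 M T^-2]
Right side: [M T^-2]

The two sides have different dimensions, so the equation is NOT dimensionally consistent.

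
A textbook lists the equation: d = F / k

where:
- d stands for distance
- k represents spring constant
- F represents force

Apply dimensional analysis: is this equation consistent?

Yes

d (distance) has dimensions [L].
k (spring constant) has dimensions [M T^-2].
F (force) has dimensions [L M T^-2].

Left side: [L]
Right side: [L]

Both sides have the same dimensions, so the equation is dimensionally consistent.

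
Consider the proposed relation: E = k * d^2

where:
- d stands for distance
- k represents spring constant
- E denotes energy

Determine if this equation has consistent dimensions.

Yes

d (distance) has dimensions [L].
k (spring constant) has dimensions [M T^-2].
E (energy) has dimensions [L^2 M T^-2].

Left side: [L^2 M T^-2]
Right side: [L^2 M T^-2]

Both sides have the same dimensions, so the equation is dimensionally consistent.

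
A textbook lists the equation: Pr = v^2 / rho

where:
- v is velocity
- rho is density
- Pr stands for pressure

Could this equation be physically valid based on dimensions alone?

No

v (velocity) has dimensions [L T^-1].
rho (density) has dimensions [L^-3 M].
Pr (pressure) has dimensions [L^-1 M T^-2].

Left side: [L^-1 M T^-2]
Right side: [L^5 M^-1 T^-2]

The two sides have different dimensions, so the equation is NOT dimensionally consistent.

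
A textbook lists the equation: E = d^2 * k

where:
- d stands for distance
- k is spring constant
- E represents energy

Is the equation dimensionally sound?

Yes

d (distance) has dimensions [L].
k (spring constant) has dimensions [M T^-2].
E (energy) has dimensions [L^2 M T^-2].

Left side: [L^2 M T^-2]
Right side: [L^2 M T^-2]

Both sides have the same dimensions, so the equation is dimensionally consistent.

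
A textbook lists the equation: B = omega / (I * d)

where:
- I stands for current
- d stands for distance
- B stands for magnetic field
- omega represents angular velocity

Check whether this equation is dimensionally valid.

No

I (current) has dimensions [I].
d (distance) has dimensions [L].
B (magnetic field) has dimensions [I^-1 M T^-2].
omega (angular velocity) has dimensions [T^-1].

Left side: [I^-1 M T^-2]
Right side: [I^-1 L^-1 T^-1]

The two sides have different dimensions, so the equation is NOT dimensionally consistent.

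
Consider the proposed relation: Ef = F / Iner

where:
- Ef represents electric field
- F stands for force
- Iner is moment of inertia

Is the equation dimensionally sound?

No

Ef (electric field) has dimensions [I^-1 L M T^-3].
F (force) has dimensions [L M T^-2].
Iner (moment of inertia) has dimensions [L^2 M].

Left side: [I^-1 L M T^-3]
Right side: [L^-1 T^-2]

The two sides have different dimensions, so the equation is NOT dimensionally consistent.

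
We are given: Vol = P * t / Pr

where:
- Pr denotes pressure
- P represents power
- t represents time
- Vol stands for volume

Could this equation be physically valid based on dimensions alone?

Yes

Pr (pressure) has dimensions [L^-1 M T^-2].
P (power) has dimensions [L^2 M T^-3].
t (time) has dimensions [T].
Vol (volume) has dimensions [L^3].

Left side: [L^3]
Right side: [L^3]

Both sides have the same dimensions, so the equation is dimensionally consistent.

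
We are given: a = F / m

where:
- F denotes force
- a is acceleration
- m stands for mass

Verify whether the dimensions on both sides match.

Yes

F (force) has dimensions [L M T^-2].
a (acceleration) has dimensions [L T^-2].
m (mass) has dimensions [M].

Left side: [L T^-2]
Right side: [L T^-2]

Both sides have the same dimensions, so the equation is dimensionally consistent.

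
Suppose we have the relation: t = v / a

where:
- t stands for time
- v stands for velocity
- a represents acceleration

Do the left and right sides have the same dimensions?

Yes

t (time) has dimensions [T].
v (velocity) has dimensions [L T^-1].
a (acceleration) has dimensions [L T^-2].

Left side: [T]
Right side: [T]

Both sides have the same dimensions, so the equation is dimensionally consistent.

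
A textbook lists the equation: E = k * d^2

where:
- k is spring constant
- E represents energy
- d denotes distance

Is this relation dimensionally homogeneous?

Yes

k (spring constant) has dimensions [M T^-2].
E (energy) has dimensions [L^2 M T^-2].
d (distance) has dimensions [L].

Left side: [L^2 M T^-2]
Right side: [L^2 M T^-2]

Both sides have the same dimensions, so the equation is dimensionally consistent.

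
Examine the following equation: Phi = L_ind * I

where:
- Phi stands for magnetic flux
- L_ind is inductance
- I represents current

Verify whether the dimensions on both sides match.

Yes

Phi (magnetic flux) has dimensions [I^-1 L^2 M T^-2].
L_ind (inductance) has dimensions [I^-2 L^2 M T^-2].
I (current) has dimensions [I].

Left side: [I^-1 L^2 M T^-2]
Right side: [I^-1 L^2 M T^-2]

Both sides have the same dimensions, so the equation is dimensionally consistent.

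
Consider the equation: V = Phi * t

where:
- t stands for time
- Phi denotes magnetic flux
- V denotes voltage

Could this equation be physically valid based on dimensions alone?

No

t (time) has dimensions [T].
Phi (magnetic flux) has dimensions [I^-1 L^2 M T^-2].
V (voltage) has dimensions [I^-1 L^2 M T^-3].

Left side: [I^-1 L^2 M T^-3]
Right side: [I^-1 L^2 M T^-1]

The two sides have different dimensions, so the equation is NOT dimensionally consistent.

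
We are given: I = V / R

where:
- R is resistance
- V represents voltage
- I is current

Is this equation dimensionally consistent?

Yes

R (resistance) has dimensions [I^-2 L^2 M T^-3].
V (voltage) has dimensions [I^-1 L^2 M T^-3].
I (current) has dimensions [I].

Left side: [I]
Right side: [I]

Both sides have the same dimensions, so the equation is dimensionally consistent.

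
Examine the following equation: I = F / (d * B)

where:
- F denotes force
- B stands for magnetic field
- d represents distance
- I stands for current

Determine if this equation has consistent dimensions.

Yes

F (force) has dimensions [L M T^-2].
B (magnetic field) has dimensions [I^-1 M T^-2].
d (distance) has dimensions [L].
I (current) has dimensions [I].

Left side: [I]
Right side: [I]

Both sides have the same dimensions, so the equation is dimensionally consistent.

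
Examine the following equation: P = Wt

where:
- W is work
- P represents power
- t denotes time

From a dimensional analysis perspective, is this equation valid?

No

W (work) has dimensions [L^2 M T^-2].
P (power) has dimensions [L^2 M T^-3].
t (time) has dimensions [T].

Left side: [L^2 M T^-3]
Right side: [L^2 M T^-1]

The two sides have different dimensions, so the equation is NOT dimensionally consistent.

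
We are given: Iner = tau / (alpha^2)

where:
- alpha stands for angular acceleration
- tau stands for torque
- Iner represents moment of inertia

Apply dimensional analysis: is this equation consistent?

No

alpha (angular acceleration) has dimensions [T^-2].
tau (torque) has dimensions [L^2 M T^-2].
Iner (moment of inertia) has dimensions [L^2 M].

Left side: [L^2 M]
Right side: [L^2 M T^2]

The two sides have different dimensions, so the equation is NOT dimensionally consistent.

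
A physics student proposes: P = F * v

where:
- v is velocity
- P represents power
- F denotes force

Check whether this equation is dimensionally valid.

Yes

v (velocity) has dimensions [L T^-1].
P (power) has dimensions [L^2 M T^-3].
F (force) has dimensions [L M T^-2].

Left side: [L^2 M T^-3]
Right side: [L^2 M T^-3]

Both sides have the same dimensions, so the equation is dimensionally consistent.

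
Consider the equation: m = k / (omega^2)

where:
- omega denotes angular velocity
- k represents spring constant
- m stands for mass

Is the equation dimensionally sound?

Yes

omega (angular velocity) has dimensions [T^-1].
k (spring constant) has dimensions [M T^-2].
m (mass) has dimensions [M].

Left side: [M]
Right side: [M]

Both sides have the same dimensions, so the equation is dimensionally consistent.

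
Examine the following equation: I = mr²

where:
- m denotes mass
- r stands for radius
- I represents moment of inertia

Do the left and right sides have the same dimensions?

Yes

m (mass) has dimensions [M].
r (radius) has dimensions [L].
I (moment of inertia) has dimensions [L^2 M].

Left side: [L^2 M]
Right side: [L^2 M]

Both sides have the same dimensions, so the equation is dimensionally consistent.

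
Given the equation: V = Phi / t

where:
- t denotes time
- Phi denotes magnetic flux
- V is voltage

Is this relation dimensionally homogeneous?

Yes

t (time) has dimensions [T].
Phi (magnetic flux) has dimensions [I^-1 L^2 M T^-2].
V (voltage) has dimensions [I^-1 L^2 M T^-3].

Left side: [I^-1 L^2 M T^-3]
Right side: [I^-1 L^2 M T^-3]

Both sides have the same dimensions, so the equation is dimensionally consistent.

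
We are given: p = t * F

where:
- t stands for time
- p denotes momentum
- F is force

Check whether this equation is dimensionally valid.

Yes

t (time) has dimensions [T].
p (momentum) has dimensions [L M T^-1].
F (force) has dimensions [L M T^-2].

Left side: [L M T^-1]
Right side: [L M T^-1]

Both sides have the same dimensions, so the equation is dimensionally consistent.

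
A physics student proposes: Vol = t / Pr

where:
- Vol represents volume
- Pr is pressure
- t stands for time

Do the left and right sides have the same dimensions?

No

Vol (volume) has dimensions [L^3].
Pr (pressure) has dimensions [L^-1 M T^-2].
t (time) has dimensions [T].

Left side: [L^3]
Right side: [L M^-1 T^3]

The two sides have different dimensions, so the equation is NOT dimensionally consistent.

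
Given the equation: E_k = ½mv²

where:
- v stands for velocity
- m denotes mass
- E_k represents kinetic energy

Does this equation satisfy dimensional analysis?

Yes

v (velocity) has dimensions [L T^-1].
m (mass) has dimensions [M].
E_k (kinetic energy) has dimensions [L^2 M T^-2].

Left side: [L^2 M T^-2]
Right side: [L^2 M T^-2]

Both sides have the same dimensions, so the equation is dimensionally consistent.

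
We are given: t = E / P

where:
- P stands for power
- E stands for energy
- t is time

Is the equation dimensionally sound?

Yes

P (power) has dimensions [L^2 M T^-3].
E (energy) has dimensions [L^2 M T^-2].
t (time) has dimensions [T].

Left side: [T]
Right side: [T]

Both sides have the same dimensions, so the equation is dimensionally consistent.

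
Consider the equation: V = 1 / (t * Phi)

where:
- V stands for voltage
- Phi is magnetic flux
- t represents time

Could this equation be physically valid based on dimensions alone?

No

V (voltage) has dimensions [I^-1 L^2 M T^-3].
Phi (magnetic flux) has dimensions [I^-1 L^2 M T^-2].
t (time) has dimensions [T].

Left side: [I^-1 L^2 M T^-3]
Right side: [I L^-2 M^-1 T]

The two sides have different dimensions, so the equation is NOT dimensionally consistent.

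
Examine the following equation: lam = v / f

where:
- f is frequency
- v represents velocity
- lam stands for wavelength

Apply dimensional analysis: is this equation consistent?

Yes

f (frequency) has dimensions [T^-1].
v (velocity) has dimensions [L T^-1].
lam (wavelength) has dimensions [L].

Left side: [L]
Right side: [L]

Both sides have the same dimensions, so the equation is dimensionally consistent.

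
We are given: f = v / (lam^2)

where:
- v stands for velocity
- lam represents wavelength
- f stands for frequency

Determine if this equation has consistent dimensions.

No

v (velocity) has dimensions [L T^-1].
lam (wavelength) has dimensions [L].
f (frequency) has dimensions [T^-1].

Left side: [T^-1]
Right side: [L^-1 T^-1]

The two sides have different dimensions, so the equation is NOT dimensionally consistent.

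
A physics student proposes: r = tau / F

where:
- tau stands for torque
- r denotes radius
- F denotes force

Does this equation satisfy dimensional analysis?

Yes

tau (torque) has dimensions [L^2 M T^-2].
r (radius) has dimensions [L].
F (force) has dimensions [L M T^-2].

Left side: [L]
Right side: [L]

Both sides have the same dimensions, so the equation is dimensionally consistent.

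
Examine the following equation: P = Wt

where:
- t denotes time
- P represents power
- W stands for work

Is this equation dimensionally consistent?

No

t (time) has dimensions [T].
P (power) has dimensions [L^2 M T^-3].
W (work) has dimensions [L^2 M T^-2].

Left side: [L^2 M T^-3]
Right side: [L^2 M T^-1]

The two sides have different dimensions, so the equation is NOT dimensionally consistent.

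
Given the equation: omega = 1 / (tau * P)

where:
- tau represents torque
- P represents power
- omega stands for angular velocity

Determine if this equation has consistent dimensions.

No

tau (torque) has dimensions [L^2 M T^-2].
P (power) has dimensions [L^2 M T^-3].
omega (angular velocity) has dimensions [T^-1].

Left side: [T^-1]
Right side: [L^-4 M^-2 T^5]

The two sides have different dimensions, so the equation is NOT dimensionally consistent.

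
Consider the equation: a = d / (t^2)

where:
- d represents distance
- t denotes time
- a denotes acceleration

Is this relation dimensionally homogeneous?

Yes

d (distance) has dimensions [L].
t (time) has dimensions [T].
a (acceleration) has dimensions [L T^-2].

Left side: [L T^-2]
Right side: [L T^-2]

Both sides have the same dimensions, so the equation is dimensionally consistent.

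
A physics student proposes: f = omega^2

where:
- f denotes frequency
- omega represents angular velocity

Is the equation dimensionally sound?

No

f (frequency) has dimensions [T^-1].
omega (angular velocity) has dimensions [T^-1].

Left side: [T^-1]
Right side: [T^-2]

The two sides have different dimensions, so the equation is NOT dimensionally consistent.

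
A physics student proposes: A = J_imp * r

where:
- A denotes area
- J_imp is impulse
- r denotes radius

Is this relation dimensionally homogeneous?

No

A (area) has dimensions [L^2].
J_imp (impulse) has dimensions [L M T^-1].
r (radius) has dimensions [L].

Left side: [L^2]
Right side: [L^2 M T^-1]

The two sides have different dimensions, so the equation is NOT dimensionally consistent.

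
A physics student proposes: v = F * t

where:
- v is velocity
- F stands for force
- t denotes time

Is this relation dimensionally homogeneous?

No

v (velocity) has dimensions [L T^-1].
F (force) has dimensions [L M T^-2].
t (time) has dimensions [T].

Left side: [L T^-1]
Right side: [L M T^-1]

The two sides have different dimensions, so the equation is NOT dimensionally consistent.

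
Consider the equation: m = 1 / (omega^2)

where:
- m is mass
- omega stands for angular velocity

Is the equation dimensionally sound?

No

m (mass) has dimensions [M].
omega (angular velocity) has dimensions [T^-1].

Left side: [M]
Right side: [T^2]

The two sides have different dimensions, so the equation is NOT dimensionally consistent.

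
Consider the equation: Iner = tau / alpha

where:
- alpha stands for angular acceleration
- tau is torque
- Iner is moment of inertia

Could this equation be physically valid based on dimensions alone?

Yes

alpha (angular acceleration) has dimensions [T^-2].
tau (torque) has dimensions [L^2 M T^-2].
Iner (moment of inertia) has dimensions [L^2 M].

Left side: [L^2 M]
Right side: [L^2 M]

Both sides have the same dimensions, so the equation is dimensionally consistent.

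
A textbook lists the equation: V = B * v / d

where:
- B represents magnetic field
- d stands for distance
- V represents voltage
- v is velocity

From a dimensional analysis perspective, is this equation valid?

No

B (magnetic field) has dimensions [I^-1 M T^-2].
d (distance) has dimensions [L].
V (voltage) has dimensions [I^-1 L^2 M T^-3].
v (velocity) has dimensions [L T^-1].

Left side: [I^-1 L^2 M T^-3]
Right side: [I^-1 M T^-3]

The two sides have different dimensions, so the equation is NOT dimensionally consistent.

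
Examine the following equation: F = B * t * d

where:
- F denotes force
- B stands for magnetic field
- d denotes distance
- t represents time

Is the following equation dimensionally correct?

No

F (force) has dimensions [L M T^-2].
B (magnetic field) has dimensions [I^-1 M T^-2].
d (distance) has dimensions [L].
t (time) has dimensions [T].

Left side: [L M T^-2]
Right side: [I^-1 L M T^-1]

The two sides have different dimensions, so the equation is NOT dimensionally consistent.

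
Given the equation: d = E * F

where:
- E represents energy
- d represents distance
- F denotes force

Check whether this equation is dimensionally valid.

No

E (energy) has dimensions [L^2 M T^-2].
d (distance) has dimensions [L].
F (force) has dimensions [L M T^-2].

Left side: [L]
Right side: [L^3 M^2 T^-4]

The two sides have different dimensions, so the equation is NOT dimensionally consistent.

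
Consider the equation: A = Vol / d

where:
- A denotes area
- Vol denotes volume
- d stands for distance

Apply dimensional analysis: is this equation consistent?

Yes

A (area) has dimensions [L^2].
Vol (volume) has dimensions [L^3].
d (distance) has dimensions [L].

Left side: [L^2]
Right side: [L^2]

Both sides have the same dimensions, so the equation is dimensionally consistent.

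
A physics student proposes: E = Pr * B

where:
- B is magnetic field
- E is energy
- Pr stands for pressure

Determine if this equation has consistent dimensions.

No

B (magnetic field) has dimensions [I^-1 M T^-2].
E (energy) has dimensions [L^2 M T^-2].
Pr (pressure) has dimensions [L^-1 M T^-2].

Left side: [L^2 M T^-2]
Right side: [I^-1 L^-1 M^2 T^-4]

The two sides have different dimensions, so the equation is NOT dimensionally consistent.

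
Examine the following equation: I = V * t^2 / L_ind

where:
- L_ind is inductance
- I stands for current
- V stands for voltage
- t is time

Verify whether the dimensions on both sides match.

No

L_ind (inductance) has dimensions [I^-2 L^2 M T^-2].
I (current) has dimensions [I].
V (voltage) has dimensions [I^-1 L^2 M T^-3].
t (time) has dimensions [T].

Left side: [I]
Right side: [I T]

The two sides have different dimensions, so the equation is NOT dimensionally consistent.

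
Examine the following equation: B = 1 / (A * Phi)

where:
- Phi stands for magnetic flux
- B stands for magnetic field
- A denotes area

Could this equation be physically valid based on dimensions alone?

No

Phi (magnetic flux) has dimensions [I^-1 L^2 M T^-2].
B (magnetic field) has dimensions [I^-1 M T^-2].
A (area) has dimensions [L^2].

Left side: [I^-1 M T^-2]
Right side: [I L^-4 M^-1 T^2]

The two sides have different dimensions, so the equation is NOT dimensionally consistent.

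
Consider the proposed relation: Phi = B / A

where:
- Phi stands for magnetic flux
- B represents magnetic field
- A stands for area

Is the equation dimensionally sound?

No

Phi (magnetic flux) has dimensions [I^-1 L^2 M T^-2].
B (magnetic field) has dimensions [I^-1 M T^-2].
A (area) has dimensions [L^2].

Left side: [I^-1 L^2 M T^-2]
Right side: [I^-1 L^-2 M T^-2]

The two sides have different dimensions, so the equation is NOT dimensionally consistent.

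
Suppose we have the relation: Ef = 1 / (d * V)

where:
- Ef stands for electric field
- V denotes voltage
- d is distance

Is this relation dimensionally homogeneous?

No

Ef (electric field) has dimensions [I^-1 L M T^-3].
V (voltage) has dimensions [I^-1 L^2 M T^-3].
d (distance) has dimensions [L].

Left side: [I^-1 L M T^-3]
Right side: [I L^-3 M^-1 T^3]

The two sides have different dimensions, so the equation is NOT dimensionally consistent.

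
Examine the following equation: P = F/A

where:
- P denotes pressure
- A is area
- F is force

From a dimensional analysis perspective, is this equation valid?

Yes

P (pressure) has dimensions [L^-1 M T^-2].
A (area) has dimensions [L^2].
F (force) has dimensions [L M T^-2].

Left side: [L^-1 M T^-2]
Right side: [L^-1 M T^-2]

Both sides have the same dimensions, so the equation is dimensionally consistent.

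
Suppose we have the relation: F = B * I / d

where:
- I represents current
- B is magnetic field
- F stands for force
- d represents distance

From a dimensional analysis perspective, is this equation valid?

No

I (current) has dimensions [I].
B (magnetic field) has dimensions [I^-1 M T^-2].
F (force) has dimensions [L M T^-2].
d (distance) has dimensions [L].

Left side: [L M T^-2]
Right side: [L^-1 M T^-2]

The two sides have different dimensions, so the equation is NOT dimensionally consistent.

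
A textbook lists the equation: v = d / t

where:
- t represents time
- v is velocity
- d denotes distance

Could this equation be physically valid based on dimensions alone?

Yes

t (time) has dimensions [T].
v (velocity) has dimensions [L T^-1].
d (distance) has dimensions [L].

Left side: [L T^-1]
Right side: [L T^-1]

Both sides have the same dimensions, so the equation is dimensionally consistent.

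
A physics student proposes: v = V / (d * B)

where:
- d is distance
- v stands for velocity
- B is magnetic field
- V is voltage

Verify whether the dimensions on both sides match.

Yes

d (distance) has dimensions [L].
v (velocity) has dimensions [L T^-1].
B (magnetic field) has dimensions [I^-1 M T^-2].
V (voltage) has dimensions [I^-1 L^2 M T^-3].

Left side: [L T^-1]
Right side: [L T^-1]

Both sides have the same dimensions, so the equation is dimensionally consistent.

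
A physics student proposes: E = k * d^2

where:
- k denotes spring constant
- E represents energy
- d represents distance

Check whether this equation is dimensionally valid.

Yes

k (spring constant) has dimensions [M T^-2].
E (energy) has dimensions [L^2 M T^-2].
d (distance) has dimensions [L].

Left side: [L^2 M T^-2]
Right side: [L^2 M T^-2]

Both sides have the same dimensions, so the equation is dimensionally consistent.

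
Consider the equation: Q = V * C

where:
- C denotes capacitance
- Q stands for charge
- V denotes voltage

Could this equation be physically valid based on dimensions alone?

Yes

C (capacitance) has dimensions [I^2 L^-2 M^-1 T^4].
Q (charge) has dimensions [I T].
V (voltage) has dimensions [I^-1 L^2 M T^-3].

Left side: [I T]
Right side: [I T]

Both sides have the same dimensions, so the equation is dimensionally consistent.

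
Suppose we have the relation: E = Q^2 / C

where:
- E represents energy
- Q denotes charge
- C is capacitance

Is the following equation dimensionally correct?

Yes

E (energy) has dimensions [L^2 M T^-2].
Q (charge) has dimensions [I T].
C (capacitance) has dimensions [I^2 L^-2 M^-1 T^4].

Left side: [L^2 M T^-2]
Right side: [L^2 M T^-2]

Both sides have the same dimensions, so the equation is dimensionally consistent.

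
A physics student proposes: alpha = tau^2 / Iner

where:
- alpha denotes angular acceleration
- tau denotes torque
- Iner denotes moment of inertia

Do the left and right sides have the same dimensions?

No

alpha (angular acceleration) has dimensions [T^-2].
tau (torque) has dimensions [L^2 M T^-2].
Iner (moment of inertia) has dimensions [L^2 M].

Left side: [T^-2]
Right side: [L^2 M T^-4]

The two sides have different dimensions, so the equation is NOT dimensionally consistent.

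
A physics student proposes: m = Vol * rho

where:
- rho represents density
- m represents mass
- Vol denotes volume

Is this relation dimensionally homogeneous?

Yes

rho (density) has dimensions [L^-3 M].
m (mass) has dimensions [M].
Vol (volume) has dimensions [L^3].

Left side: [M]
Right side: [M]

Both sides have the same dimensions, so the equation is dimensionally consistent.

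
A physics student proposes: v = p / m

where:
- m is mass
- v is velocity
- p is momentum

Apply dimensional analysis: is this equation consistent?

Yes

m (mass) has dimensions [M].
v (velocity) has dimensions [L T^-1].
p (momentum) has dimensions [L M T^-1].

Left side: [L T^-1]
Right side: [L T^-1]

Both sides have the same dimensions, so the equation is dimensionally consistent.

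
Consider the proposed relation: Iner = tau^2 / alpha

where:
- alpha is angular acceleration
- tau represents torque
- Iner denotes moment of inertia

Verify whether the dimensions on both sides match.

No

alpha (angular acceleration) has dimensions [T^-2].
tau (torque) has dimensions [L^2 M T^-2].
Iner (moment of inertia) has dimensions [L^2 M].

Left side: [L^2 M]
Right side: [L^4 M^2 T^-2]

The two sides have different dimensions, so the equation is NOT dimensionally consistent.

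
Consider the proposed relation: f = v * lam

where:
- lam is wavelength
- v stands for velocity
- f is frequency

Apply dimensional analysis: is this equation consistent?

No

lam (wavelength) has dimensions [L].
v (velocity) has dimensions [L T^-1].
f (frequency) has dimensions [T^-1].

Left side: [T^-1]
Right side: [L^2 T^-1]

The two sides have different dimensions, so the equation is NOT dimensionally consistent.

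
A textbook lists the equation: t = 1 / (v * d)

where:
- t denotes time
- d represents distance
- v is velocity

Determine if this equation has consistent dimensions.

No

t (time) has dimensions [T].
d (distance) has dimensions [L].
v (velocity) has dimensions [L T^-1].

Left side: [T]
Right side: [L^-2 T]

The two sides have different dimensions, so the equation is NOT dimensionally consistent.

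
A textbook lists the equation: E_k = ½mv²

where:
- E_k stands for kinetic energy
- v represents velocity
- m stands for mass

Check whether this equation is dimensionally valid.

Yes

E_k (kinetic energy) has dimensions [L^2 M T^-2].
v (velocity) has dimensions [L T^-1].
m (mass) has dimensions [M].

Left side: [L^2 M T^-2]
Right side: [L^2 M T^-2]

Both sides have the same dimensions, so the equation is dimensionally consistent.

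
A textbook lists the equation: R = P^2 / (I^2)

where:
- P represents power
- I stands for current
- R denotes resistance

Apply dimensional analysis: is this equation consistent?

No

P (power) has dimensions [L^2 M T^-3].
I (current) has dimensions [I].
R (resistance) has dimensions [I^-2 L^2 M T^-3].

Left side: [I^-2 L^2 M T^-3]
Right side: [I^-2 L^4 M^2 T^-6]

The two sides have different dimensions, so the equation is NOT dimensionally consistent.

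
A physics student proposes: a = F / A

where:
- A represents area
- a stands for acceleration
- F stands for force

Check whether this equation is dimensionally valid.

No

A (area) has dimensions [L^2].
a (acceleration) has dimensions [L T^-2].
F (force) has dimensions [L M T^-2].

Left side: [L T^-2]
Right side: [L^-1 M T^-2]

The two sides have different dimensions, so the equation is NOT dimensionally consistent.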